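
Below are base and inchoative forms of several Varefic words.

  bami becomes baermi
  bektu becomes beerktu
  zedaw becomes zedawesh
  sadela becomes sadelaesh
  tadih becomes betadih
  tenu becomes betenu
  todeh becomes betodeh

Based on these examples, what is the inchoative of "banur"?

baernur

bektu and tenu both end in -u yet inflect differently (beerktu, betenu), so the final letter is not what conditions the rule; the first letter is.
"banur" begins with b-. The stems beginning with b- (bami → baermi, bektu → beerktu) insert -er- after the first vowel.
The other patterns: stems beginning with t- add the prefix be-; stems beginning with s- or z- add -esh.
So banur → baernur.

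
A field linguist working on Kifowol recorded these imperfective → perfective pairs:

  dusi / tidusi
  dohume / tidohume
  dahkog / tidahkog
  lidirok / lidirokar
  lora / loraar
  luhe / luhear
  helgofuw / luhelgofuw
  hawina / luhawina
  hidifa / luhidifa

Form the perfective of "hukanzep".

luhukanzep

dohume and luhe both end in -e yet inflect differently (tidohume, luhear), so the final letter is not what conditions the rule; the first letter is.
"hukanzep" begins with h-. The stems beginning with h- (helgofuw → luhelgofuw, hawina → luhawina, hidifa → luhidifa) add the prefix lu-.
So hukanzep → luhukanzep.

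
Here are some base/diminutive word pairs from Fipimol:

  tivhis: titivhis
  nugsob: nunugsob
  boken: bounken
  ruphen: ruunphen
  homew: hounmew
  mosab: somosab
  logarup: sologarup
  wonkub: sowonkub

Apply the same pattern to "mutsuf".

somutsuf

nugsob and mosab both end in -b yet inflect differently (nunugsob, somosab), so the final letter is not what conditions the rule; the last vowel is.
"mutsuf" has last vowel 'u'. The stems whose last vowel is 'u' (logarup → sologarup, wonkub → sowonkub) add the prefix so-.
The other patterns: stems whose last vowel is 'i' or 'o' repeat the first consonant+vowel as a prefix; stems whose last vowel is 'e' insert -un- after the first vowel.
So mutsuf → somutsuf.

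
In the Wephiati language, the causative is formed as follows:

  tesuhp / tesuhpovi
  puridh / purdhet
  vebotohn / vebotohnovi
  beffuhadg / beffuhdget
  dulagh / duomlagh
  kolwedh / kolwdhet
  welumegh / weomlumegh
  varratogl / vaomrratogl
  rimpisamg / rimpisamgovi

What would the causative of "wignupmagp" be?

dulagh and kolwedh both end in -h yet inflect differently (duomlagh, kolwdhet), so the final letter is not what conditions the rule; the second-to-last letter is.
"wignupmagp" has second-to-last letter 'g'. The stems whose second-to-last letter is 'g' (dulagh → duomlagh, varratogl → vaomrratogl, welumegh → weomlumegh) insert -om- after the first vowel.
So wignupmagp → wiomgnupmagp.

wiomgnupmagp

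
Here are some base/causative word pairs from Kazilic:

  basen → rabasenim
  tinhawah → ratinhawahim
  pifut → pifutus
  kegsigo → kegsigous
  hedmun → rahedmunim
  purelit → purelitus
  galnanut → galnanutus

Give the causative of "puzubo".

pifut and hedmun both have last vowel 'u' yet inflect differently (pifutus, rahedmunim), so the last vowel is not what conditions the rule; the final letter is.
"puzubo" ends in -o. The one such stem in the data (kegsigo → kegsigous) adds -us, so the same rule applies.
The other pattern: stems ending in -h or -n add ra- … -im around the stem.
So puzubo → puzubous.

puzubous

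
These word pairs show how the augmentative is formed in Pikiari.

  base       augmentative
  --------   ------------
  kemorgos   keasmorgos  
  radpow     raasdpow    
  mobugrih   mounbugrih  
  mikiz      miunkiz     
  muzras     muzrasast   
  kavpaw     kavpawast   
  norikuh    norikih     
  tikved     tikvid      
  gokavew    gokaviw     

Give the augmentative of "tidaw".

kemorgos and muzras both end in -s yet inflect differently (keasmorgos, muzrasast), so the final letter is not what conditions the rule; the last vowel is.
"tidaw" has last vowel 'a'. The stems whose last vowel is 'a' (muzras → muzrasast, kavpaw → kavpawast) add -ast.
The other patterns: stems whose last vowel is 'o' insert -as- after the first vowel; stems whose last vowel is 'i' insert -un- after the first vowel; stems whose last vowel is 'e' or 'u' change the last vowel to 'i'.
So tidaw → tidawast.

tidawast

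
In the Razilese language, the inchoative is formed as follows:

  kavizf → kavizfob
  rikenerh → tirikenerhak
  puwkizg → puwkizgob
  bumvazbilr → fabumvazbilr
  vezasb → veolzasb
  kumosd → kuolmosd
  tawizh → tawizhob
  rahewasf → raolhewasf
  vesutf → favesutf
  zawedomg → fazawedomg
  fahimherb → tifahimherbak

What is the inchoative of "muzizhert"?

kavizf and rahewasf both end in -f yet inflect differently (kavizfob, raolhewasf), so the final letter is not what conditions the rule; the second-to-last letter is.
"muzizhert" has second-to-last letter 'r'. The stems whose second-to-last letter is 'r' (rikenerh → tirikenerhak, fahimherb → tifahimherbak) add ti- … -ak around the stem.
So muzizhert → timuzizhertak.

timuzizhertak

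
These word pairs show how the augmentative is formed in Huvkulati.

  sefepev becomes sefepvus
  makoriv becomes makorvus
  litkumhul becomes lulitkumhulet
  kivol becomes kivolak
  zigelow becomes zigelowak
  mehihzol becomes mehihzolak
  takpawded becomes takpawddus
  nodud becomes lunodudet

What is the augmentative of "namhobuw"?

lunamhobuwet

litkumhul and kivol both end in -l yet inflect differently (lulitkumhulet, kivolak), so the final letter is not what conditions the rule; the last vowel is.
"namhobuw" has last vowel 'u'. The stems whose last vowel is 'u' (nodud → lunodudet, litkumhul → lulitkumhulet) add lu- … -et around the stem.
The other patterns: stems whose last vowel is 'o' add -ak; stems whose last vowel is 'e' or 'i' delete the last vowel and add -us.
So namhobuw → lunamhobuwet.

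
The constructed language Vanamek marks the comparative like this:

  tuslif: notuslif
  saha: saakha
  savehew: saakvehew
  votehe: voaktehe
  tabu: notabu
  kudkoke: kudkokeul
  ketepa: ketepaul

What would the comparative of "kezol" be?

"kezol" begins with k-. The stems beginning with k- (kudkoke → kudkokeul, ketepa → ketepaul) add -ul.
So kezol → kezolul.

kezolul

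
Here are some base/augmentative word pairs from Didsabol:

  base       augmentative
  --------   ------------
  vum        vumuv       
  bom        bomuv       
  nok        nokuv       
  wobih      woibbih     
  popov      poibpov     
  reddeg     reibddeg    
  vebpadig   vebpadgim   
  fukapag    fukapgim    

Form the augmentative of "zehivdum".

reddeg and vebpadig both end in -g yet inflect differently (reibddeg, vebpadgim), so the final letter is not what conditions the rule; the number of vowels is.
"zehivdum" has 3 vowels. The stems with 3 vowels (vebpadig → vebpadgim, fukapag → fukapgim) delete the last vowel and add -im.
So zehivdum → zehivdmim.

zehivdmim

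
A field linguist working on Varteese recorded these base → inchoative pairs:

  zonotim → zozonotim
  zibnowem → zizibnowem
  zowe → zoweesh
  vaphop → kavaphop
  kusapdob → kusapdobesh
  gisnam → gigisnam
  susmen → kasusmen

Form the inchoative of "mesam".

susmen and zibnowem both have last vowel 'e' yet inflect differently (kasusmen, zizibnowem), so the last vowel is not what conditions the rule; the final letter is.
"mesam" ends in -m. The stems ending in -m (zibnowem → zizibnowem, zonotim → zozonotim, gisnam → gigisnam) repeat the first consonant+vowel as a prefix.
So mesam → memesam.

memesam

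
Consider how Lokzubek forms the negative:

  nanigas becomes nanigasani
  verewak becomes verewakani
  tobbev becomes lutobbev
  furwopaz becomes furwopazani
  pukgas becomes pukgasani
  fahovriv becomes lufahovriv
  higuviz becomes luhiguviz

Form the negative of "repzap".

repzapani

furwopaz and higuviz both end in -z yet inflect differently (furwopazani, luhiguviz), so the final letter is not what conditions the rule; the last vowel is.
"repzap" has last vowel 'a'. The stems whose last vowel is 'a' (verewak → verewakani, nanigas → nanigasani, pukgas → pukgasani) add -ani.
The other pattern: stems whose last vowel is 'e' or 'i' add the prefix lu-.
So repzap → repzapani.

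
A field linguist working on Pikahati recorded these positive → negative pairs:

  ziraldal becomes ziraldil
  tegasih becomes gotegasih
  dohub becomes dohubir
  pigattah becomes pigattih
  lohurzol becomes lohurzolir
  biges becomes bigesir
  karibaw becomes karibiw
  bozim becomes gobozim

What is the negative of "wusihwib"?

gowusihwib

"wusihwib" has last vowel 'i'. The stems whose last vowel is 'i' (bozim → gobozim, tegasih → gotegasih) add the prefix go-.
The other patterns: stems whose last vowel is 'a' change the last vowel to 'i'; stems whose last vowel is 'e', 'o' or 'u' add -ir.
So wusihwib → gowusihwib.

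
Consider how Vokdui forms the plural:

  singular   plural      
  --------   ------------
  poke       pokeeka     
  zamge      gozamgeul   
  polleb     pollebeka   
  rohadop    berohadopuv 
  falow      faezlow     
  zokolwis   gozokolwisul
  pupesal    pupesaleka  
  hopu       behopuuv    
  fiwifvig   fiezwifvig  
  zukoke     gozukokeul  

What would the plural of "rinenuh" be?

berinenuhuv

poke and zamge both end in -e yet inflect differently (pokeeka, gozamgeul), so the final letter is not what conditions the rule; the first letter is.
"rinenuh" begins with r-. The one such stem in the data (rohadop → berohadopuv) adds be- … -uv around the stem, so the same rule applies.
So rinenuh → berinenuhuv.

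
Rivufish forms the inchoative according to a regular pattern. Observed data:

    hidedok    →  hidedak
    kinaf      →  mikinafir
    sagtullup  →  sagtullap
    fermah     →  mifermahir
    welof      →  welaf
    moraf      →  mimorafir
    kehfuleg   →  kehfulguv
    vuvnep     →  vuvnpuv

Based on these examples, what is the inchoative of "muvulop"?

muvulap

vuvnep and sagtullup both end in -p yet inflect differently (vuvnpuv, sagtullap), so the final letter is not what conditions the rule; the last vowel is.
"muvulop" has last vowel 'o'. The stems whose last vowel is 'o' (hidedok → hidedak, welof → welaf) change the last vowel to 'a'.
The other patterns: stems whose last vowel is 'e' delete the last vowel and add -uv; stems whose last vowel is 'a' add mi- … -ir around the stem.
So muvulop → muvulap.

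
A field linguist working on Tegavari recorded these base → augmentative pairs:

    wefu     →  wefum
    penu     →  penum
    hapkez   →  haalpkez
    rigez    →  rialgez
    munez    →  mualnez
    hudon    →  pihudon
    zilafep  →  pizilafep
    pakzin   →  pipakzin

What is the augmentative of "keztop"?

pikeztop

hapkez and zilafep both have last vowel 'e' yet inflect differently (haalpkez, pizilafep), so the last vowel is not what conditions the rule; the final letter is.
"keztop" ends in -p. The one such stem in the data (zilafep → pizilafep) adds the prefix pi-, so the same rule applies.
The other patterns: stems ending in -u drop the final letter and add -um; stems ending in -z insert -al- after the first vowel.
So keztop → pikeztop.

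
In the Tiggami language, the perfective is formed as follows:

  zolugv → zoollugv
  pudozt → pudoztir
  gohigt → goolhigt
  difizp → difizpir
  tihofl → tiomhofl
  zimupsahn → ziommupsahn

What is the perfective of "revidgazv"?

revidgazvir

gohigt and pudozt both end in -t yet inflect differently (goolhigt, pudoztir), so the final letter is not what conditions the rule; the second-to-last letter is.
"revidgazv" has second-to-last letter 'z'. The stems whose second-to-last letter is 'z' (pudozt → pudoztir, difizp → difizpir) add -ir.
The other patterns: stems whose second-to-last letter is 'g' insert -ol- after the first vowel; stems whose second-to-last letter is 'f' or 'h' insert -om- after the first vowel.
So revidgazv → revidgazvir.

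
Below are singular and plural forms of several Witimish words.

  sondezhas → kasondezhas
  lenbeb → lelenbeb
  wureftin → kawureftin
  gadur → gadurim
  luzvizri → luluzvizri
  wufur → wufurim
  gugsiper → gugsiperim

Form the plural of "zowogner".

zowognerim

"zowogner" ends in -r. The stems ending in -r (wufur → wufurim, gadur → gadurim, gugsiper → gugsiperim) add -im.
So zowogner → zowognerim.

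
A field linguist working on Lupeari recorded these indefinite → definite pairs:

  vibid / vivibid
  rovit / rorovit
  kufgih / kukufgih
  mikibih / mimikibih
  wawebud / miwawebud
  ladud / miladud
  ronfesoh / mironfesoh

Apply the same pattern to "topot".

mitopot

vibid and wawebud both end in -d yet inflect differently (vivibid, miwawebud), so the final letter is not what conditions the rule; the last vowel is.
"topot" has last vowel 'o'. The one such stem in the data (ronfesoh → mironfesoh) adds the prefix mi-, so the same rule applies.
So topot → mitopot.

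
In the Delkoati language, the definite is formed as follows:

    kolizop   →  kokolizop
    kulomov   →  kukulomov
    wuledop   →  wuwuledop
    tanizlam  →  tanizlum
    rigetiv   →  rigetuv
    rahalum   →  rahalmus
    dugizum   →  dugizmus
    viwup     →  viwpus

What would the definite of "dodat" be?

kulomov and rigetiv both end in -v yet inflect differently (kukulomov, rigetuv), so the final letter is not what conditions the rule; the last vowel is.
"dodat" has last vowel 'a'. The one such stem in the data (tanizlam → tanizlum) changes the last vowel to 'u' (as does rigetiv), so the same rule applies.
The other patterns: stems whose last vowel is 'o' repeat the first consonant+vowel as a prefix; stems whose last vowel is 'u' delete the last vowel and add -us.
So dodat → dodut.

dodut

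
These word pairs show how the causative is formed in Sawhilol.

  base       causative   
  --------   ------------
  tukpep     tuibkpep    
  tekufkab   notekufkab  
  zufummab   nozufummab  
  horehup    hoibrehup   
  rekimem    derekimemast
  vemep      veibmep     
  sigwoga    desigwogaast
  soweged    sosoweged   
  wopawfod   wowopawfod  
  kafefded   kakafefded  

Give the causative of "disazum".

soweged and vemep both have last vowel 'e' yet inflect differently (sosoweged, veibmep), so the last vowel is not what conditions the rule; the final letter is.
"disazum" ends in -m. The one such stem in the data (rekimem → derekimemast) adds de- … -ast around the stem, so the same rule applies.
The other patterns: stems ending in -d repeat the first consonant+vowel as a prefix; stems ending in -p insert -ib- after the first vowel; stems ending in -b add the prefix no-.
So disazum → dedisazumast.

dedisazumast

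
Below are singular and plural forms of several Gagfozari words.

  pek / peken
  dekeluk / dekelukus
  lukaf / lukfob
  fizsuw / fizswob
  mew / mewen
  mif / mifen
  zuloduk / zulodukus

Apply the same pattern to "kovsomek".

mif and lukaf both end in -f yet inflect differently (mifen, lukfob), so the final letter is not what conditions the rule; the number of vowels is.
"kovsomek" has 3 vowels. The stems with 3 vowels (dekeluk → dekelukus, zuloduk → zulodukus) add -us.
The other patterns: stems with 1 vowel add -en; stems with 2 vowels delete the last vowel and add -ob.
So kovsomek → kovsomekus.

kovsomekus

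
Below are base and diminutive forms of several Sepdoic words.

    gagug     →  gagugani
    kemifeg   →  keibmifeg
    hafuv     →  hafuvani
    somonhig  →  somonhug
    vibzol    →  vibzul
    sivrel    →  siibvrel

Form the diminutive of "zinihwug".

zinihwugani

gagug and kemifeg both end in -g yet inflect differently (gagugani, keibmifeg), so the final letter is not what conditions the rule; the last vowel is.
"zinihwug" has last vowel 'u'. The stems whose last vowel is 'u' (hafuv → hafuvani, gagug → gagugani) add -ani.
So zinihwug → zinihwugani.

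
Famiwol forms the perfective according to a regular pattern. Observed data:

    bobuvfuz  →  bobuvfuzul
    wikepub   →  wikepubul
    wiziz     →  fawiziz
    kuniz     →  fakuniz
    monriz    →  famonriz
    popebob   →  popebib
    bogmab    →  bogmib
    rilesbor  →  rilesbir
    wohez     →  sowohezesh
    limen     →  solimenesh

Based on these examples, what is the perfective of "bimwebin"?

fabimwebin

bobuvfuz and wiziz both end in -z yet inflect differently (bobuvfuzul, fawiziz), so the final letter is not what conditions the rule; the last vowel is.
"bimwebin" has last vowel 'i'. The stems whose last vowel is 'i' (wiziz → fawiziz, kuniz → fakuniz, monriz → famonriz) add the prefix fa-.
So bimwebin → fabimwebin.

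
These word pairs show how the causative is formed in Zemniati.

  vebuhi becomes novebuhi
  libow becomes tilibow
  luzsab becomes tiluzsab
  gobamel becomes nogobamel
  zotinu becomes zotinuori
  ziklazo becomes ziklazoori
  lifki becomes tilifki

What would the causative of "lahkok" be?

lifki and vebuhi both end in -i yet inflect differently (tilifki, novebuhi), so the final letter is not what conditions the rule; the first letter is.
"lahkok" begins with l-. The stems beginning with l- (luzsab → tiluzsab, lifki → tilifki, libow → tilibow) add the prefix ti-.
The other patterns: stems beginning with z- add -ori; stems beginning with g- or v- add the prefix no-.
So lahkok → tilahkok.

tilahkok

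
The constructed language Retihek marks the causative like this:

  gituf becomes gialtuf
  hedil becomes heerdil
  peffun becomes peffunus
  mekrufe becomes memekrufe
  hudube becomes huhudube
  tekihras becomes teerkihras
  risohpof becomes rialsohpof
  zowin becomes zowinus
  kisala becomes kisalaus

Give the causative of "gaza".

gazaus

"gaza" ends in -a. The one such stem in the data (kisala → kisalaus) adds -us, so the same rule applies.
So gaza → gazaus.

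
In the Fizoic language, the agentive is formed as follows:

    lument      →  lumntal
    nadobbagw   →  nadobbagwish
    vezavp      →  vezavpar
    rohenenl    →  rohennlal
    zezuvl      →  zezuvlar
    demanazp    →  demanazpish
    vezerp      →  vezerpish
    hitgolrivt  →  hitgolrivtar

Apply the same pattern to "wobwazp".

hitgolrivt and lument both end in -t yet inflect differently (hitgolrivtar, lumntal), so the final letter is not what conditions the rule; the second-to-last letter is.
"wobwazp" has second-to-last letter 'z'. The one such stem in the data (demanazp → demanazpish) adds -ish, so the same rule applies.
So wobwazp → wobwazpish.

wobwazpish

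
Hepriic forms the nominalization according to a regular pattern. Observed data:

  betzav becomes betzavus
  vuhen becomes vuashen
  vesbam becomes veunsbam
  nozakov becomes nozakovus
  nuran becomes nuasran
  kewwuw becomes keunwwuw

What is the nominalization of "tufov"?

nuran and betzav both have last vowel 'a' yet inflect differently (nuasran, betzavus), so the last vowel is not what conditions the rule; the final letter is.
"tufov" ends in -v. The stems ending in -v (betzav → betzavus, nozakov → nozakovus) add -us.
So tufov → tufovus.

tufovus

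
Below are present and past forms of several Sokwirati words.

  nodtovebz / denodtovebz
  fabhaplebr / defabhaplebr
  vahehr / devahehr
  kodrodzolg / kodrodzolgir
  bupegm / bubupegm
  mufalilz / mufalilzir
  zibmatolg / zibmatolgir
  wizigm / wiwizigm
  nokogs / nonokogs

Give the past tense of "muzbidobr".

demuzbidobr

mufalilz and nodtovebz both end in -z yet inflect differently (mufalilzir, denodtovebz), so the final letter is not what conditions the rule; the second-to-last letter is.
"muzbidobr" has second-to-last letter 'b'. The stems whose second-to-last letter is 'b' (nodtovebz → denodtovebz, fabhaplebr → defabhaplebr) add the prefix de-.
The other patterns: stems whose second-to-last letter is 'g' repeat the first consonant+vowel as a prefix; stems whose second-to-last letter is 'l' add -ir.
So muzbidobr → demuzbidobr.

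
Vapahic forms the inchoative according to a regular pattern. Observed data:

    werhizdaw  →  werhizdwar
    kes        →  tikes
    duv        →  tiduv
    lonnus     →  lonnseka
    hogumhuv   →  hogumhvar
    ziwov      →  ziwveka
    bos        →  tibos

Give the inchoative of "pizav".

bos and lonnus both end in -s yet inflect differently (tibos, lonnseka), so the final letter is not what conditions the rule; the number of vowels is.
"pizav" has 2 vowels. The stems with 2 vowels (lonnus → lonnseka, ziwov → ziwveka) delete the last vowel and add -eka.
So pizav → pizveka.

pizveka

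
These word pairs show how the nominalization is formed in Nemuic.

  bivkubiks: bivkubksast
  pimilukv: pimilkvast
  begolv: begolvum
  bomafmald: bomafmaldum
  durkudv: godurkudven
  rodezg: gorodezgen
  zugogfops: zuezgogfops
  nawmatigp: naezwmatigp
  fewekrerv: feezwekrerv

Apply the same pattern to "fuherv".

fuezherv

"fuherv" has second-to-last letter 'r'. The one such stem in the data (fewekrerv → feezwekrerv) inserts -ez- after the first vowel (as do zugogfops, nawmatigp), so the same rule applies.
So fuherv → fuezherv.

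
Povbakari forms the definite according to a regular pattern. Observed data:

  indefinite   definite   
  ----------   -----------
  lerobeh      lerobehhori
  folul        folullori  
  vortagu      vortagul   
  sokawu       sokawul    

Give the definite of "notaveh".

notavehhori

sokawu and folul both have last vowel 'u' yet inflect differently (sokawul, folullori), so the last vowel is not what conditions the rule; whether the stem ends in a vowel or a consonant is.
"notaveh" ends in a consonant. The stems ending in a consonant (folul → folullori, lerobeh → lerobehhori) double the final consonant and add -ori.
The other pattern: stems ending in a vowel drop the final letter and add -ul.
So notaveh → notavehhori.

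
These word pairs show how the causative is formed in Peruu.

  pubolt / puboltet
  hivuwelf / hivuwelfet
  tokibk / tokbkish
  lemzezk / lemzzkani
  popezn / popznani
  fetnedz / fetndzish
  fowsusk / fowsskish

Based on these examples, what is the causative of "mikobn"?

mikbnish

"mikobn" has second-to-last letter 'b'. The one such stem in the data (tokibk → tokbkish) deletes the last vowel and adds -ish (as do fowsusk, fetnedz), so the same rule applies.
The other patterns: stems whose second-to-last letter is 'z' delete the last vowel and add -ani; stems whose second-to-last letter is 'l' add -et.
So mikobn → mikbnish.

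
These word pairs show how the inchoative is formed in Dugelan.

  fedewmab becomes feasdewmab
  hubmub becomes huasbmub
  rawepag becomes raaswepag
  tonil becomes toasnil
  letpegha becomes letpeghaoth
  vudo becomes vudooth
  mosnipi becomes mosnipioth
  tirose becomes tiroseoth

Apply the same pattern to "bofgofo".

bofgofooth

"bofgofo" ends in a vowel. The stems ending in a vowel (letpegha → letpeghaoth, vudo → vudooth, mosnipi → mosnipioth) add -oth.
The other pattern: stems ending in a consonant insert -as- after the first vowel.
So bofgofo → bofgofooth.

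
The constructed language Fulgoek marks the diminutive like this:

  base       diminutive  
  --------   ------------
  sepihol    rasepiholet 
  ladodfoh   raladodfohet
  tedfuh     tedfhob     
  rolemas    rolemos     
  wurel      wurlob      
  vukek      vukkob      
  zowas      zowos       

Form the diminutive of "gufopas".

gufopos

tedfuh and ladodfoh both end in -h yet inflect differently (tedfhob, raladodfohet), so the final letter is not what conditions the rule; the last vowel is.
"gufopas" has last vowel 'a'. The stems whose last vowel is 'a' (zowas → zowos, rolemas → rolemos) change the last vowel to 'o'.
So gufopas → gufopos.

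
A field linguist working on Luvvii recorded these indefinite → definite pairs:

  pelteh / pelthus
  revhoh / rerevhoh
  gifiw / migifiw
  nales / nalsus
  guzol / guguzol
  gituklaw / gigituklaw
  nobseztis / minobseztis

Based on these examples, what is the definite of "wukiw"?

miwukiw

"wukiw" has last vowel 'i'. The stems whose last vowel is 'i' (gifiw → migifiw, nobseztis → minobseztis) add the prefix mi-.
The other patterns: stems whose last vowel is 'a' or 'o' repeat the first consonant+vowel as a prefix; stems whose last vowel is 'e' delete the last vowel and add -us.
So wukiw → miwukiw.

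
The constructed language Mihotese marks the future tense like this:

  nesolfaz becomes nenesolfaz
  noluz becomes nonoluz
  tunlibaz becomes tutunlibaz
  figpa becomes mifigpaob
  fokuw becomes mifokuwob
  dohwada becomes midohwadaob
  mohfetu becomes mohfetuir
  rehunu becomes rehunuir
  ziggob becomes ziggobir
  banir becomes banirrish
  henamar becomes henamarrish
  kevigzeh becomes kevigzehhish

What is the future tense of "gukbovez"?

gugukbovez

nesolfaz and figpa both have last vowel 'a' yet inflect differently (nenesolfaz, mifigpaob), so the last vowel is not what conditions the rule; the final letter is.
"gukbovez" ends in -z. The stems ending in -z (nesolfaz → nenesolfaz, noluz → nonoluz, tunlibaz → tutunlibaz) repeat the first consonant+vowel as a prefix.
So gukbovez → gugukbovez.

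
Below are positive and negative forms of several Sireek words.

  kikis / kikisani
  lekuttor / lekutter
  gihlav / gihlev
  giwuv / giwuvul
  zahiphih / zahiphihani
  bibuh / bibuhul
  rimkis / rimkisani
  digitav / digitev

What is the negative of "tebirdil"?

gihlav and giwuv both end in -v yet inflect differently (gihlev, giwuvul), so the final letter is not what conditions the rule; the last vowel is.
"tebirdil" has last vowel 'i'. The stems whose last vowel is 'i' (kikis → kikisani, zahiphih → zahiphihani, rimkis → rimkisani) add -ani.
The other patterns: stems whose last vowel is 'a' or 'o' change the last vowel to 'e'; stems whose last vowel is 'u' add -ul.
So tebirdil → tebirdilani.

tebirdilani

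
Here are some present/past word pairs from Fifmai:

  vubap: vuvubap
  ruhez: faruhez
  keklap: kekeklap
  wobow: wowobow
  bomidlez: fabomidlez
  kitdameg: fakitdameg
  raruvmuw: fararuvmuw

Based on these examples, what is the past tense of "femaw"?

fefemaw

"femaw" has last vowel 'a'. The stems whose last vowel is 'a' (vubap → vuvubap, keklap → kekeklap) repeat the first consonant+vowel as a prefix.
The other pattern: stems whose last vowel is 'e' or 'u' add the prefix fa-.
So femaw → fefemaw.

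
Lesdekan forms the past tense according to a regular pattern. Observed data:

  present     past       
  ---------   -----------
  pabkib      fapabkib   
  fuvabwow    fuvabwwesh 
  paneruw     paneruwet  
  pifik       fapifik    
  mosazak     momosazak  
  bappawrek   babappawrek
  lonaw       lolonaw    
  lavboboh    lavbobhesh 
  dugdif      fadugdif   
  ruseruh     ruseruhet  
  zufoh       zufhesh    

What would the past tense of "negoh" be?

"negoh" has last vowel 'o'. The stems whose last vowel is 'o' (fuvabwow → fuvabwwesh, lavboboh → lavbobhesh, zufoh → zufhesh) delete the last vowel and add -esh.
So negoh → neghesh.

neghesh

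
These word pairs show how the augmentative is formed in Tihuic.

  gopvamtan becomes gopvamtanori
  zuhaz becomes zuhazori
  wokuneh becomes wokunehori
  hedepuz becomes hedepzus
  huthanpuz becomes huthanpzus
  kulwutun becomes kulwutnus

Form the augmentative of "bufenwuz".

kulwutun and gopvamtan both end in -n yet inflect differently (kulwutnus, gopvamtanori), so the final letter is not what conditions the rule; the last vowel is.
"bufenwuz" has last vowel 'u'. The stems whose last vowel is 'u' (hedepuz → hedepzus, kulwutun → kulwutnus, huthanpuz → huthanpzus) delete the last vowel and add -us.
The other pattern: stems whose last vowel is 'a' or 'e' add -ori.
So bufenwuz → bufenwzus.

bufenwzus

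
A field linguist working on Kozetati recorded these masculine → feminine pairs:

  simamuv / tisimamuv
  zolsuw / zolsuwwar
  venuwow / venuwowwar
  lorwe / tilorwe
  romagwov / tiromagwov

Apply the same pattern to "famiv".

tifamiv

venuwow and romagwov both have last vowel 'o' yet inflect differently (venuwowwar, tiromagwov), so the last vowel is not what conditions the rule; the final letter is.
"famiv" ends in -v. The stems ending in -v (romagwov → tiromagwov, simamuv → tisimamuv) add the prefix ti-.
So famiv → tifamiv.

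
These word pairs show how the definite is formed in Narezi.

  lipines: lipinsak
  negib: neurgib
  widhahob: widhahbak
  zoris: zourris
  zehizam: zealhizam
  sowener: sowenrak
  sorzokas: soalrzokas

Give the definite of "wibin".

"wibin" has last vowel 'i'. The stems whose last vowel is 'i' (negib → neurgib, zoris → zourris) insert -ur- after the first vowel.
The other patterns: stems whose last vowel is 'a' insert -al- after the first vowel; stems whose last vowel is 'e' or 'o' delete the last vowel and add -ak.
So wibin → wiurbin.

wiurbin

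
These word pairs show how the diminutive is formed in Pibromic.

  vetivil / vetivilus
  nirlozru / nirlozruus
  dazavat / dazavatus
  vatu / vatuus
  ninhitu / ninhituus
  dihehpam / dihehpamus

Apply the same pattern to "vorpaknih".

vorpaknihus

Every pair shown (vetivil → vetivilus, nirlozru → nirlozruus, dazavat → dazavatus, …) follows the same rule: add -us.
So vorpaknih → vorpaknihus.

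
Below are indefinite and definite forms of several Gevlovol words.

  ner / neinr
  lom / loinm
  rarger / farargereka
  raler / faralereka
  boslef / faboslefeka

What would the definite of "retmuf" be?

faretmufeka

ner and rarger both end in -r yet inflect differently (neinr, farargereka), so the final letter is not what conditions the rule; the number of vowels is.
"retmuf" has 2 vowels. The stems with 2 vowels (rarger → farargereka, raler → faralereka, boslef → faboslefeka) add fa- … -eka around the stem.
The other pattern: stems with 1 vowel insert -in- after the first vowel.
So retmuf → faretmufeka.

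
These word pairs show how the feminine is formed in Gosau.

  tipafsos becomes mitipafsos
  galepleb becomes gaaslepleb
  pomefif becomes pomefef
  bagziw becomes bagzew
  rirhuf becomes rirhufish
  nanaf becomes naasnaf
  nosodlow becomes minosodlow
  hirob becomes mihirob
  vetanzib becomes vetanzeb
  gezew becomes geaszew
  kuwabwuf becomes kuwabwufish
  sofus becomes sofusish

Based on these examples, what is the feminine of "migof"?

mimigof

nanaf and rirhuf both end in -f yet inflect differently (naasnaf, rirhufish), so the final letter is not what conditions the rule; the last vowel is.
"migof" has last vowel 'o'. The stems whose last vowel is 'o' (nosodlow → minosodlow, tipafsos → mitipafsos, hirob → mihirob) add the prefix mi-.
The other patterns: stems whose last vowel is 'a' or 'e' insert -as- after the first vowel; stems whose last vowel is 'u' add -ish; stems whose last vowel is 'i' change the last vowel to 'e'.
So migof → mimigof.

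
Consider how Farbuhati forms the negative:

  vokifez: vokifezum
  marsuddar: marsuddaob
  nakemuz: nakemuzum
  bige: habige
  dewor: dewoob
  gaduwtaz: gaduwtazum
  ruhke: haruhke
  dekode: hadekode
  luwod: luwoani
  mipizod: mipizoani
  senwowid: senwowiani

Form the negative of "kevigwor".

"kevigwor" ends in -r. The stems ending in -r (dewor → dewoob, marsuddar → marsuddaob) drop the final letter and add -ob.
The other patterns: stems ending in -d drop the final letter and add -ani; stems ending in -z add -um; stems ending in -e add the prefix ha-.
So kevigwor → kevigwoob.

kevigwoob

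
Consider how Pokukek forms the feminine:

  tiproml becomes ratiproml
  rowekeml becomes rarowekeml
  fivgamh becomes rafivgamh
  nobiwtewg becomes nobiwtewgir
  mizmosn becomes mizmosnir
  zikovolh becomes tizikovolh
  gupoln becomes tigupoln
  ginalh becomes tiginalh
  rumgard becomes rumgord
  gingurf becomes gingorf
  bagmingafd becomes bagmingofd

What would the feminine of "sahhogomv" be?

rasahhogomv

fivgamh and zikovolh both end in -h yet inflect differently (rafivgamh, tizikovolh), so the final letter is not what conditions the rule; the second-to-last letter is.
"sahhogomv" has second-to-last letter 'm'. The stems whose second-to-last letter is 'm' (tiproml → ratiproml, rowekeml → rarowekeml, fivgamh → rafivgamh) add the prefix ra-.
The other patterns: stems whose second-to-last letter is 's' or 'w' add -ir; stems whose second-to-last letter is 'l' add the prefix ti-; stems whose second-to-last letter is 'f' or 'r' change the last vowel to 'o'.
So sahhogomv → rasahhogomv.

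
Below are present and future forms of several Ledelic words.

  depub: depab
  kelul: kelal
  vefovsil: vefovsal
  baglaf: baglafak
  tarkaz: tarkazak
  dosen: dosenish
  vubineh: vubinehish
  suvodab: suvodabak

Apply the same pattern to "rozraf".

suvodab and depub both end in -b yet inflect differently (suvodabak, depab), so the final letter is not what conditions the rule; the last vowel is.
"rozraf" has last vowel 'a'. The stems whose last vowel is 'a' (tarkaz → tarkazak, suvodab → suvodabak, baglaf → baglafak) add -ak.
So rozraf → rozrafak.

rozrafak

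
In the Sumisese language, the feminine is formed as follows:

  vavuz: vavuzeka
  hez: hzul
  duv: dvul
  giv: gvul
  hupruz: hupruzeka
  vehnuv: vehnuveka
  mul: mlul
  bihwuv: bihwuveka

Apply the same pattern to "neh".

nhul

hez and vavuz both end in -z yet inflect differently (hzul, vavuzeka), so the final letter is not what conditions the rule; the number of vowels is.
"neh" has 1 vowel. The stems with 1 vowel (giv → gvul, duv → dvul, mul → mlul) delete the last vowel and add -ul.
The other pattern: stems with 2 vowels add -eka.
So neh → nhul.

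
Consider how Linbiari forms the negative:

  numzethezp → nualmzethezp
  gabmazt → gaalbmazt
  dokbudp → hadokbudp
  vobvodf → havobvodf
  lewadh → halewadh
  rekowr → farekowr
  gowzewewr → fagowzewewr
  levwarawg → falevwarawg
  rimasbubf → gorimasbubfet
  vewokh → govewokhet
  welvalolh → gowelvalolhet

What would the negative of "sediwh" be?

numzethezp and dokbudp both end in -p yet inflect differently (nualmzethezp, hadokbudp), so the final letter is not what conditions the rule; the second-to-last letter is.
"sediwh" has second-to-last letter 'w'. The stems whose second-to-last letter is 'w' (rekowr → farekowr, gowzewewr → fagowzewewr, levwarawg → falevwarawg) add the prefix fa-.
So sediwh → fasediwh.

fasediwh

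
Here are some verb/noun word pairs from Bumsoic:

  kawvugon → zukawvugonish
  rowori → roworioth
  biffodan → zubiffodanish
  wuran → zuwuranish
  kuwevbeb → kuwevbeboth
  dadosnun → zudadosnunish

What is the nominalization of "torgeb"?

torgeboth

"torgeb" ends in -b. The one such stem in the data (kuwevbeb → kuwevbeboth) adds -oth, so the same rule applies.
So torgeb → torgeboth.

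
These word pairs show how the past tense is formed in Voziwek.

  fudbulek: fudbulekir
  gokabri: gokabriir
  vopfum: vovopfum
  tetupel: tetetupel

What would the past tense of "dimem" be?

didimem

fudbulek and tetupel both have last vowel 'e' yet inflect differently (fudbulekir, tetetupel), so the last vowel is not what conditions the rule; the final letter is.
"dimem" ends in -m. The one such stem in the data (vopfum → vovopfum) repeats the first consonant+vowel as a prefix (as does tetupel), so the same rule applies.
The other pattern: stems ending in -i or -k add -ir.
So dimem → didimem.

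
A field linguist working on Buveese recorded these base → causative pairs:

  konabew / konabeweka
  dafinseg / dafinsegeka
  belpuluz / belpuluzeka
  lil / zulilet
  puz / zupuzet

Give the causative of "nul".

belpuluz and puz both end in -z yet inflect differently (belpuluzeka, zupuzet), so the final letter is not what conditions the rule; the number of vowels is.
"nul" has 1 vowel. The stems with 1 vowel (lil → zulilet, puz → zupuzet) add zu- … -et around the stem.
The other pattern: stems with 3 vowels add -eka.
So nul → zunulet.

zunulet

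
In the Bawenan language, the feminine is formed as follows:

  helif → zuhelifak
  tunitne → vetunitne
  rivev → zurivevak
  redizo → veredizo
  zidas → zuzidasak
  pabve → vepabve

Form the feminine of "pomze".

vepomze

rivev and pabve both have last vowel 'e' yet inflect differently (zurivevak, vepabve), so the last vowel is not what conditions the rule; whether the stem ends in a vowel or a consonant is.
"pomze" ends in a vowel. The stems ending in a vowel (pabve → vepabve, tunitne → vetunitne, redizo → veredizo) add the prefix ve-.
The other pattern: stems ending in a consonant add zu- … -ak around the stem.
So pomze → vepomze.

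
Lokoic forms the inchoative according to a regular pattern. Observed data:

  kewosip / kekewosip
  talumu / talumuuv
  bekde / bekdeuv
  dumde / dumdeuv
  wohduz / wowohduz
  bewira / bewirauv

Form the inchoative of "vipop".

vivipop

wohduz and talumu both have last vowel 'u' yet inflect differently (wowohduz, talumuuv), so the last vowel is not what conditions the rule; whether the stem ends in a vowel or a consonant is.
"vipop" ends in a consonant. The stems ending in a consonant (wohduz → wowohduz, kewosip → kekewosip) repeat the first consonant+vowel as a prefix.
The other pattern: stems ending in a vowel add -uv.
So vipop → vivipop.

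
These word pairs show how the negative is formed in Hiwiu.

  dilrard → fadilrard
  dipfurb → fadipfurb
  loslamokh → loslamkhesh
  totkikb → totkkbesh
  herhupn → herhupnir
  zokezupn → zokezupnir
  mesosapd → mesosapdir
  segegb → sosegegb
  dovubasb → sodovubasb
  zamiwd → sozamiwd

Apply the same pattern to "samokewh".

sosamokewh

"samokewh" has second-to-last letter 'w'. The one such stem in the data (zamiwd → sozamiwd) adds the prefix so-, so the same rule applies.
The other patterns: stems whose second-to-last letter is 'r' add the prefix fa-; stems whose second-to-last letter is 'k' delete the last vowel and add -esh; stems whose second-to-last letter is 'p' add -ir.
So samokewh → sosamokewh.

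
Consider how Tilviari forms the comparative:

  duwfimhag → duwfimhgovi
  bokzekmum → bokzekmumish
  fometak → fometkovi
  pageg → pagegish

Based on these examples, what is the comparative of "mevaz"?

duwfimhag and pageg both end in -g yet inflect differently (duwfimhgovi, pagegish), so the final letter is not what conditions the rule; the last vowel is.
"mevaz" has last vowel 'a'. The stems whose last vowel is 'a' (duwfimhag → duwfimhgovi, fometak → fometkovi) delete the last vowel and add -ovi.
The other pattern: stems whose last vowel is 'e' or 'u' add -ish.
So mevaz → mevzovi.

mevzovi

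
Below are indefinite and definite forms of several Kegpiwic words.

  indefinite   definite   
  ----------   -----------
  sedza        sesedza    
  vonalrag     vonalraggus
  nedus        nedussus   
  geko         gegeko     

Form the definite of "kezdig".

kezdiggus

sedza and vonalrag both have last vowel 'a' yet inflect differently (sesedza, vonalraggus), so the last vowel is not what conditions the rule; whether the stem ends in a vowel or a consonant is.
"kezdig" ends in a consonant. The stems ending in a consonant (vonalrag → vonalraggus, nedus → nedussus) double the final consonant and add -us.
So kezdig → kezdiggus.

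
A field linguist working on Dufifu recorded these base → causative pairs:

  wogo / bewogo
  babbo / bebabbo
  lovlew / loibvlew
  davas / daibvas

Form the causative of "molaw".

moiblaw

"molaw" ends in a consonant. The stems ending in a consonant (lovlew → loibvlew, davas → daibvas) insert -ib- after the first vowel.
The other pattern: stems ending in a vowel add the prefix be-.
So molaw → moiblaw.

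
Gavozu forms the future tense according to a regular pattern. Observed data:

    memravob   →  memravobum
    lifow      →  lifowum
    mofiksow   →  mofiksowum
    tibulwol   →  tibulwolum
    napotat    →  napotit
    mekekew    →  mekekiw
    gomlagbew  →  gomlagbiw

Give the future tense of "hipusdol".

"hipusdol" has last vowel 'o'. The stems whose last vowel is 'o' (memravob → memravobum, lifow → lifowum, mofiksow → mofiksowum) add -um.
So hipusdol → hipusdolum.

hipusdolum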